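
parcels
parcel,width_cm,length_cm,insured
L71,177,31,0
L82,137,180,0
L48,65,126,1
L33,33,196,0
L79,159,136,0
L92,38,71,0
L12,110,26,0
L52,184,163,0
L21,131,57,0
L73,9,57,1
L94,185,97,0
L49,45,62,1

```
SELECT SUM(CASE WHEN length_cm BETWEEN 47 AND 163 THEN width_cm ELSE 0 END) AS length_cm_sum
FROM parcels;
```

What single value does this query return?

816

parcel=L71: ✗
parcel=L82: ✗
parcel=L48: ✓ → 65
parcel=L33: ✗
parcel=L79: ✓ → 159
parcel=L92: ✓ → 38
parcel=L12: ✗
parcel=L52: ✓ → 184
parcel=L21: ✓ → 131
parcel=L73: ✓ → 9
parcel=L94: ✓ → 185
parcel=L49: ✓ → 45
length_cm_sum = 65 + 159 + 38 + 184 + 131 + 9 + 185 + 45 = 816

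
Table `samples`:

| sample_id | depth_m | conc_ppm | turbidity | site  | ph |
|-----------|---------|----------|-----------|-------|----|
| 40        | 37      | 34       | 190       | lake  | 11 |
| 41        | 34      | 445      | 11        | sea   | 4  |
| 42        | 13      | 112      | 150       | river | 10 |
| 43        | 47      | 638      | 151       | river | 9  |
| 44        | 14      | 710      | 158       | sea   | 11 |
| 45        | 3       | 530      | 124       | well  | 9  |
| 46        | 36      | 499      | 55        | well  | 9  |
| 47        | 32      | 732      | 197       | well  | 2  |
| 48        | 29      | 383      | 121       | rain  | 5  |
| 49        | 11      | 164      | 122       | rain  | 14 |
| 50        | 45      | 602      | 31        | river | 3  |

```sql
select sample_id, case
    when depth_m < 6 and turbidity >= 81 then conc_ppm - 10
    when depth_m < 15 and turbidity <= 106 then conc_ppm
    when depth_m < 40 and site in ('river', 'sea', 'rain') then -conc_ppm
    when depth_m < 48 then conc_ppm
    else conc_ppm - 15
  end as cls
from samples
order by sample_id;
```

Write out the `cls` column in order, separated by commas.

sample_id=40: depth_m < 48 → 34
sample_id=41: depth_m < 40 and site in ('river', 'sea', 'rain') → -445
sample_id=42: depth_m < 40 and site in ('river', 'sea', 'rain') → -112
sample_id=43: depth_m < 48 → 638
sample_id=44: depth_m < 40 and site in ('river', 'sea', 'rain') → -710
sample_id=45: depth_m < 6 and turbidity >= 81 → 520
sample_id=46: depth_m < 48 → 499
sample_id=47: depth_m < 48 → 732
sample_id=48: depth_m < 40 and site in ('river', 'sea', 'rain') → -383
sample_id=49: depth_m < 40 and site in ('river', 'sea', 'rain') → -164
sample_id=50: depth_m < 48 → 602

34, -445, -112, 638, -710, 520, 499, 732, -383, -164, 602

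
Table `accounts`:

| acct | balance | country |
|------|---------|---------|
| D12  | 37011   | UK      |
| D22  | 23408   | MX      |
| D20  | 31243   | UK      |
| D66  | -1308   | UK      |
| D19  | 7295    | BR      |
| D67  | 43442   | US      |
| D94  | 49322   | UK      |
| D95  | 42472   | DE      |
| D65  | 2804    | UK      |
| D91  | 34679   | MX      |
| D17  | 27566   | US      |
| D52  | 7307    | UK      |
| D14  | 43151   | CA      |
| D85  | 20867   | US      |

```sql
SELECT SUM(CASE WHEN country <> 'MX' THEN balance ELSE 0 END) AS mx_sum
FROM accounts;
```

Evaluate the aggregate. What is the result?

311172

acct=D12: ✓ → 37011
acct=D22: ✗
acct=D20: ✓ → 31243
acct=D66: ✓ → -1308
acct=D19: ✓ → 7295
acct=D67: ✓ → 43442
acct=D94: ✓ → 49322
acct=D95: ✓ → 42472
acct=D65: ✓ → 2804
acct=D91: ✗
acct=D17: ✓ → 27566
acct=D52: ✓ → 7307
acct=D14: ✓ → 43151
acct=D85: ✓ → 20867
mx_sum = 37011 + 31243 + -1308 + 7295 + 43442 + 49322 + 42472 + 2804 + 27566 + 7307 + 43151 + 20867 = 311172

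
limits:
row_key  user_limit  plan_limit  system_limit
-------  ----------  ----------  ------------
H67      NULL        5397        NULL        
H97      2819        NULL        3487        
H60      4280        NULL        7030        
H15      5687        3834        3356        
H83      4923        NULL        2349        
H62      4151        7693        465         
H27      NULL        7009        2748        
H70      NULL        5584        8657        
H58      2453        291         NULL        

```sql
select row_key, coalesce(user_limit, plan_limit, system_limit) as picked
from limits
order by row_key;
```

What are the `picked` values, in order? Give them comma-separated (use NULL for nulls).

row_key=H15: user_limit=5687 → 5687
row_key=H27: user_limit=NULL, plan_limit=7009 → 7009
row_key=H58: user_limit=2453 → 2453
row_key=H60: user_limit=4280 → 4280
row_key=H62: user_limit=4151 → 4151
row_key=H67: user_limit=NULL, plan_limit=5397 → 5397
row_key=H70: user_limit=NULL, plan_limit=5584 → 5584
row_key=H83: user_limit=4923 → 4923
row_key=H97: user_limit=2819 → 2819

5687, 7009, 2453, 4280, 4151, 5397, 5584, 4923, 2819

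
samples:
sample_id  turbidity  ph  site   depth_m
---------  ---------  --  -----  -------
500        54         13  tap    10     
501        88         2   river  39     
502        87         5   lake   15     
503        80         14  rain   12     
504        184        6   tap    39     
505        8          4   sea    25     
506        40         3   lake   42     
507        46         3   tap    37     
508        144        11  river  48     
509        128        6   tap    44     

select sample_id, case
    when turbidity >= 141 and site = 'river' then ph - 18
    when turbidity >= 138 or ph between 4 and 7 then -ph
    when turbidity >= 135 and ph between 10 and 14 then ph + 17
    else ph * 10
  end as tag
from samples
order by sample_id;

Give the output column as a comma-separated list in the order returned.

130, 20, -5, 140, -6, -4, 30, 30, -7, -6

sample_id=500: ELSE → 130
sample_id=501: ELSE → 20
sample_id=502: turbidity >= 138 or ph between 4 and 7 → -5
sample_id=503: ELSE → 140
sample_id=504: turbidity >= 138 or ph between 4 and 7 → -6
sample_id=505: turbidity >= 138 or ph between 4 and 7 → -4
sample_id=506: ELSE → 30
sample_id=507: ELSE → 30
sample_id=508: turbidity >= 141 and site = 'river' → -7
sample_id=509: turbidity >= 138 or ph between 4 and 7 → -6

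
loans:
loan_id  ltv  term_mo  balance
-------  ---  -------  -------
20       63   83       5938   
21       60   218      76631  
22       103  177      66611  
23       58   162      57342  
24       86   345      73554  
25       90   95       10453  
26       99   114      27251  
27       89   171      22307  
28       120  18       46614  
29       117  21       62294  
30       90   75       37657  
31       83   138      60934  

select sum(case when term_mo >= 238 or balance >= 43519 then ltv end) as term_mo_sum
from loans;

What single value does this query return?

loan_id=20: ✗
loan_id=21: ✓ → 60
loan_id=22: ✓ → 103
loan_id=23: ✓ → 58
loan_id=24: ✓ → 86
loan_id=25: ✗
loan_id=26: ✗
loan_id=27: ✗
loan_id=28: ✓ → 120
loan_id=29: ✓ → 117
loan_id=30: ✗
loan_id=31: ✓ → 83
term_mo_sum = 60 + 103 + 58 + 86 + 120 + 117 + 83 = 627

627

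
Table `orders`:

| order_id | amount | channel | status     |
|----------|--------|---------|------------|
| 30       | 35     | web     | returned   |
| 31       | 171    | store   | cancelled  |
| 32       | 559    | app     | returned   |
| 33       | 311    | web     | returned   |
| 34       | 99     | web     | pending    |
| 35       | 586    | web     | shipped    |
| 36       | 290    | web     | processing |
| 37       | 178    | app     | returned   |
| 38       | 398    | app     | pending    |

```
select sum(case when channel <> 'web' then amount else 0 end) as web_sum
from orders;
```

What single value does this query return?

order_id=30: ✗
order_id=31: ✓ → 171
order_id=32: ✓ → 559
order_id=33: ✗
order_id=34: ✗
order_id=35: ✗
order_id=36: ✗
order_id=37: ✓ → 178
order_id=38: ✓ → 398
web_sum = 171 + 559 + 178 + 398 = 1306

1306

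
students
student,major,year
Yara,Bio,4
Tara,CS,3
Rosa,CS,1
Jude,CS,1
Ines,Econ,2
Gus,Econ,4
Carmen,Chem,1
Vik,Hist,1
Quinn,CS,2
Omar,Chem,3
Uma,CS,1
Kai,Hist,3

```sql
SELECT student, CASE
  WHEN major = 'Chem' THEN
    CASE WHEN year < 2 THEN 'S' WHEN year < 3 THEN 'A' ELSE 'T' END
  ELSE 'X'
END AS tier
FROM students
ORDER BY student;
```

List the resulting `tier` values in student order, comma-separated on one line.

student=Carmen: major='Chem' → inner[year < 2] → S
student=Gus: major='Econ' → outer ELSE → X
student=Ines: major='Econ' → outer ELSE → X
student=Jude: major='CS' → outer ELSE → X
student=Kai: major='Hist' → outer ELSE → X
student=Omar: major='Chem' → inner[ELSE] → T
student=Quinn: major='CS' → outer ELSE → X
student=Rosa: major='CS' → outer ELSE → X
student=Tara: major='CS' → outer ELSE → X
student=Uma: major='CS' → outer ELSE → X
student=Vik: major='Hist' → outer ELSE → X
student=Yara: major='Bio' → outer ELSE → X

S, X, X, X, X, T, X, X, X, X, X, X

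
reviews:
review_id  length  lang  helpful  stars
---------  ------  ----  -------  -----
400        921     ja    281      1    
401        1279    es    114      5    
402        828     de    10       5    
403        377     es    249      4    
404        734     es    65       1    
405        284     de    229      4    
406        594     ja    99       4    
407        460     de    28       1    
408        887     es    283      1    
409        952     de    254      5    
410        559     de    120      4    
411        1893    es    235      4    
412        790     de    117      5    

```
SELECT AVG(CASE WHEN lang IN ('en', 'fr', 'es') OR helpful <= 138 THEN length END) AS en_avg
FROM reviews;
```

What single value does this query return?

review_id=400: ✗
review_id=401: ✓ → 1279
review_id=402: ✓ → 828
review_id=403: ✓ → 377
review_id=404: ✓ → 734
review_id=405: ✗
review_id=406: ✓ → 594
review_id=407: ✓ → 460
review_id=408: ✓ → 887
review_id=409: ✗
review_id=410: ✓ → 559
review_id=411: ✓ → 1893
review_id=412: ✓ → 790
en_avg = (1279 + 828 + 377 + 734 + 594 + 460 + 887 + 559 + 1893 + 790) / 10 = 840.1

840.1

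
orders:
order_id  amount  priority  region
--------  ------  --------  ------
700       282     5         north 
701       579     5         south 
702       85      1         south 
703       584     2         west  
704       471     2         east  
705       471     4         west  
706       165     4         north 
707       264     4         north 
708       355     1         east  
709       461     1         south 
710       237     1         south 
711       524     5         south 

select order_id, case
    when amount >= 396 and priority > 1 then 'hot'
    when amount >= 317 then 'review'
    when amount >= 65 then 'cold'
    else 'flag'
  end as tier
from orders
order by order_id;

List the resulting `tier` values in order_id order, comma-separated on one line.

cold, hot, cold, hot, hot, hot, cold, cold, review, review, cold, hot

order_id=700: amount >= 65 → cold
order_id=701: amount >= 396 and priority > 1 → hot
order_id=702: amount >= 65 → cold
order_id=703: amount >= 396 and priority > 1 → hot
order_id=704: amount >= 396 and priority > 1 → hot
order_id=705: amount >= 396 and priority > 1 → hot
order_id=706: amount >= 65 → cold
order_id=707: amount >= 65 → cold
order_id=708: amount >= 317 → review
order_id=709: amount >= 317 → review
order_id=710: amount >= 65 → cold
order_id=711: amount >= 396 and priority > 1 → hot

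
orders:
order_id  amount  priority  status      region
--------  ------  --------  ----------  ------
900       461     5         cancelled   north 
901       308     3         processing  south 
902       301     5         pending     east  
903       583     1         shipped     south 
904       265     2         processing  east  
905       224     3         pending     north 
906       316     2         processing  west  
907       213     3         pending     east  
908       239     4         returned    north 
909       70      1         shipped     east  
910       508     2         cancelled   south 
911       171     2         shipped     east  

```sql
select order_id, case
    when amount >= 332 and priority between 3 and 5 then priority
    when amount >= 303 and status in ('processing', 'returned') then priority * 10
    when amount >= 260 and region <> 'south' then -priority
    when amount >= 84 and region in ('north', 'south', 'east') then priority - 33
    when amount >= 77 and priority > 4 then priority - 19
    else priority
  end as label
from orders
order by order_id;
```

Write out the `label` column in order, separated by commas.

5, 30, -5, -32, -2, -30, 20, -30, -29, 1, -31, -31

order_id=900: amount >= 332 and priority between 3 and 5 → 5
order_id=901: amount >= 303 and status in ('processing', 'returned') → 30
order_id=902: amount >= 260 and region <> 'south' → -5
order_id=903: amount >= 84 and region in ('north', 'south', 'east') → -32
order_id=904: amount >= 260 and region <> 'south' → -2
order_id=905: amount >= 84 and region in ('north', 'south', 'east') → -30
order_id=906: amount >= 303 and status in ('processing', 'returned') → 20
order_id=907: amount >= 84 and region in ('north', 'south', 'east') → -30
order_id=908: amount >= 84 and region in ('north', 'south', 'east') → -29
order_id=909: ELSE → 1
order_id=910: amount >= 84 and region in ('north', 'south', 'east') → -31
order_id=911: amount >= 84 and region in ('north', 'south', 'east') → -31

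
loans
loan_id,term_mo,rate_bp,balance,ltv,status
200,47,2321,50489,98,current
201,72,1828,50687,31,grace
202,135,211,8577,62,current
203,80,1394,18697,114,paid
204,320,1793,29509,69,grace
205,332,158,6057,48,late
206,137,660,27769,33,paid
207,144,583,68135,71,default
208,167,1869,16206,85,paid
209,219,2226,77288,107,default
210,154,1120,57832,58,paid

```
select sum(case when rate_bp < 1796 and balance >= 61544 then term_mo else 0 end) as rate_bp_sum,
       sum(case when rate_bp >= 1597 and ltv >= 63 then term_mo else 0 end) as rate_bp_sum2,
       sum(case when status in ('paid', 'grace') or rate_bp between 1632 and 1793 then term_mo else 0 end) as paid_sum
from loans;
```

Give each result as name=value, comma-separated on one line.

rate_bp_sum=144, rate_bp_sum2=753, paid_sum=930

[rate_bp_sum: rate_bp < 1796 and balance >= 61544]
loan_id=200: ✗
loan_id=201: ✗
loan_id=202: ✗
loan_id=203: ✗
loan_id=204: ✗
loan_id=205: ✗
loan_id=206: ✗
loan_id=207: ✓ → 144
loan_id=208: ✗
loan_id=209: ✗
loan_id=210: ✗
rate_bp_sum = 144
—
[rate_bp_sum2: rate_bp >= 1597 and ltv >= 63]
loan_id=200: ✓ → 47
loan_id=201: ✗
loan_id=202: ✗
loan_id=203: ✗
loan_id=204: ✓ → 320
loan_id=205: ✗
loan_id=206: ✗
loan_id=207: ✗
loan_id=208: ✓ → 167
loan_id=209: ✓ → 219
loan_id=210: ✗
rate_bp_sum2 = 47 + 320 + 167 + 219 = 753
—
[paid_sum: status in ('paid', 'grace') or rate_bp between 1632 and 1793]
loan_id=200: ✗
loan_id=201: ✓ → 72
loan_id=202: ✗
loan_id=203: ✓ → 80
loan_id=204: ✓ → 320
loan_id=205: ✗
loan_id=206: ✓ → 137
loan_id=207: ✗
loan_id=208: ✓ → 167
loan_id=209: ✗
loan_id=210: ✓ → 154
paid_sum = 72 + 80 + 320 + 137 + 167 + 154 = 930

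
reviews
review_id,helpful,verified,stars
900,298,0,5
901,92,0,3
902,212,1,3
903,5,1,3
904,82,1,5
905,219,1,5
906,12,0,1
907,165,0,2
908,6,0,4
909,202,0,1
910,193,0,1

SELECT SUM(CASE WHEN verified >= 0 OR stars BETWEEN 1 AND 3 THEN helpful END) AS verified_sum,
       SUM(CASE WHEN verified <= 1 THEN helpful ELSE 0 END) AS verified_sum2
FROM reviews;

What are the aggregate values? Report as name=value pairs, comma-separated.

verified_sum=1486, verified_sum2=1486

[verified_sum: verified >= 0 OR stars BETWEEN 1 AND 3]
review_id=900: ✓ → 298
review_id=901: ✓ → 92
review_id=902: ✓ → 212
review_id=903: ✓ → 5
review_id=904: ✓ → 82
review_id=905: ✓ → 219
review_id=906: ✓ → 12
review_id=907: ✓ → 165
review_id=908: ✓ → 6
review_id=909: ✓ → 202
review_id=910: ✓ → 193
verified_sum = 298 + 92 + 212 + 5 + 82 + 219 + 12 + 165 + 6 + 202 + 193 = 1486
—
[verified_sum2: verified <= 1]
review_id=900: ✓ → 298
review_id=901: ✓ → 92
review_id=902: ✓ → 212
review_id=903: ✓ → 5
review_id=904: ✓ → 82
review_id=905: ✓ → 219
review_id=906: ✓ → 12
review_id=907: ✓ → 165
review_id=908: ✓ → 6
review_id=909: ✓ → 202
review_id=910: ✓ → 193
verified_sum2 = 298 + 92 + 212 + 5 + 82 + 219 + 12 + 165 + 6 + 202 + 193 = 1486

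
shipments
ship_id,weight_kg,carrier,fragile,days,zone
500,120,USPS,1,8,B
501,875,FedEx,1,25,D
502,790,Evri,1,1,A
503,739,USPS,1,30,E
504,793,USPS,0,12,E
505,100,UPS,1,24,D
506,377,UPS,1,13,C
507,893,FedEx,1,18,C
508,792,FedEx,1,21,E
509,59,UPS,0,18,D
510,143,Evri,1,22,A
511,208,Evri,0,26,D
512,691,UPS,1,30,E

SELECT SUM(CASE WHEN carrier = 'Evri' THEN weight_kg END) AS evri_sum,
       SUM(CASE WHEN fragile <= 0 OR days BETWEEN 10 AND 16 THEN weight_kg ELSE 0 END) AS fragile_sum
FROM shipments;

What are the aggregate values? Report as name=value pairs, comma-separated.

evri_sum=1141, fragile_sum=1437

[evri_sum: carrier = 'Evri']
ship_id=500: ✗
ship_id=501: ✗
ship_id=502: ✓ → 790
ship_id=503: ✗
ship_id=504: ✗
ship_id=505: ✗
ship_id=506: ✗
ship_id=507: ✗
ship_id=508: ✗
ship_id=509: ✗
ship_id=510: ✓ → 143
ship_id=511: ✓ → 208
ship_id=512: ✗
evri_sum = 790 + 143 + 208 = 1141
—
[fragile_sum: fragile <= 0 OR days BETWEEN 10 AND 16]
ship_id=500: ✗
ship_id=501: ✗
ship_id=502: ✗
ship_id=503: ✗
ship_id=504: ✓ → 793
ship_id=505: ✗
ship_id=506: ✓ → 377
ship_id=507: ✗
ship_id=508: ✗
ship_id=509: ✓ → 59
ship_id=510: ✗
ship_id=511: ✓ → 208
ship_id=512: ✗
fragile_sum = 793 + 377 + 59 + 208 = 1437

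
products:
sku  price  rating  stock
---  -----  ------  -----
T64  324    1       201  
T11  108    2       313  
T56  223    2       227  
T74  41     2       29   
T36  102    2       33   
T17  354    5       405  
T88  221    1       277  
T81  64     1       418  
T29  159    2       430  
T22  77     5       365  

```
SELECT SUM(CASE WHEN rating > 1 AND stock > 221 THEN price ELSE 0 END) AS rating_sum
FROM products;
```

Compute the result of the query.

sku=T64: ✗
sku=T11: ✓ → 108
sku=T56: ✓ → 223
sku=T74: ✗
sku=T36: ✗
sku=T17: ✓ → 354
sku=T88: ✗
sku=T81: ✗
sku=T29: ✓ → 159
sku=T22: ✓ → 77
rating_sum = 108 + 223 + 354 + 159 + 77 = 921

921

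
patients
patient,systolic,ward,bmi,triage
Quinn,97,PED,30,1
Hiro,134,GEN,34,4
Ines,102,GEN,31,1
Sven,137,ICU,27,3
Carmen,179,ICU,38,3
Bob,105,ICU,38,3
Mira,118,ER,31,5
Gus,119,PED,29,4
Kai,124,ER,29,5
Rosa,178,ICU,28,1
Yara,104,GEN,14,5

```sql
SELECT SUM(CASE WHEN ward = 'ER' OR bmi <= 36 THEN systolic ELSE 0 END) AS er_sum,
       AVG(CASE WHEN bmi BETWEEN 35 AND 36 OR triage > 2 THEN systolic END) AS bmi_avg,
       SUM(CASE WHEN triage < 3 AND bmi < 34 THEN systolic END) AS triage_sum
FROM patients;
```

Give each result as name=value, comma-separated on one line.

[er_sum: ward = 'ER' OR bmi <= 36]
patient=Quinn: ✓ → 97
patient=Hiro: ✓ → 134
patient=Ines: ✓ → 102
patient=Sven: ✓ → 137
patient=Carmen: ✗
patient=Bob: ✗
patient=Mira: ✓ → 118
patient=Gus: ✓ → 119
patient=Kai: ✓ → 124
patient=Rosa: ✓ → 178
patient=Yara: ✓ → 104
er_sum = 97 + 134 + 102 + 137 + 118 + 119 + 124 + 178 + 104 = 1113
—
[bmi_avg: bmi BETWEEN 35 AND 36 OR triage > 2]
patient=Quinn: ✗
patient=Hiro: ✓ → 134
patient=Ines: ✗
patient=Sven: ✓ → 137
patient=Carmen: ✓ → 179
patient=Bob: ✓ → 105
patient=Mira: ✓ → 118
patient=Gus: ✓ → 119
patient=Kai: ✓ → 124
patient=Rosa: ✗
patient=Yara: ✓ → 104
bmi_avg = (134 + 137 + 179 + 105 + 118 + 119 + 124 + 104) / 8 = 127.5
—
[triage_sum: triage < 3 AND bmi < 34]
patient=Quinn: ✓ → 97
patient=Hiro: ✗
patient=Ines: ✓ → 102
patient=Sven: ✗
patient=Carmen: ✗
patient=Bob: ✗
patient=Mira: ✗
patient=Gus: ✗
patient=Kai: ✗
patient=Rosa: ✓ → 178
patient=Yara: ✗
triage_sum = 97 + 102 + 178 = 377

er_sum=1113, bmi_avg=127.5, triage_sum=377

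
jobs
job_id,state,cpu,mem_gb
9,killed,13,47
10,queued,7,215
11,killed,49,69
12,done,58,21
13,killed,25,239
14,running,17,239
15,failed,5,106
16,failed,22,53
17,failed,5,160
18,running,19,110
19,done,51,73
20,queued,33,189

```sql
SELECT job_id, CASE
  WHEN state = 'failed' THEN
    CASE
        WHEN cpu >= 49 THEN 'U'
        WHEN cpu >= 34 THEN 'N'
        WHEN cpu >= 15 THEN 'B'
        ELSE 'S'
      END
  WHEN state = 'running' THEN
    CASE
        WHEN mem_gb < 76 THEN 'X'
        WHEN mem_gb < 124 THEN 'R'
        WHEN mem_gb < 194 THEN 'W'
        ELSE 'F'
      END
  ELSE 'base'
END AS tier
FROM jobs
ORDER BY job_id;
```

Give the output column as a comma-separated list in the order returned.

job_id=9: state='killed' → outer ELSE → base
job_id=10: state='queued' → outer ELSE → base
job_id=11: state='killed' → outer ELSE → base
job_id=12: state='done' → outer ELSE → base
job_id=13: state='killed' → outer ELSE → base
job_id=14: state='running' → inner[ELSE] → F
job_id=15: state='failed' → inner[ELSE] → S
job_id=16: state='failed' → inner[cpu >= 15] → B
job_id=17: state='failed' → inner[ELSE] → S
job_id=18: state='running' → inner[mem_gb < 124] → R
job_id=19: state='done' → outer ELSE → base
job_id=20: state='queued' → outer ELSE → base

base, base, base, base, base, F, S, B, S, R, base, base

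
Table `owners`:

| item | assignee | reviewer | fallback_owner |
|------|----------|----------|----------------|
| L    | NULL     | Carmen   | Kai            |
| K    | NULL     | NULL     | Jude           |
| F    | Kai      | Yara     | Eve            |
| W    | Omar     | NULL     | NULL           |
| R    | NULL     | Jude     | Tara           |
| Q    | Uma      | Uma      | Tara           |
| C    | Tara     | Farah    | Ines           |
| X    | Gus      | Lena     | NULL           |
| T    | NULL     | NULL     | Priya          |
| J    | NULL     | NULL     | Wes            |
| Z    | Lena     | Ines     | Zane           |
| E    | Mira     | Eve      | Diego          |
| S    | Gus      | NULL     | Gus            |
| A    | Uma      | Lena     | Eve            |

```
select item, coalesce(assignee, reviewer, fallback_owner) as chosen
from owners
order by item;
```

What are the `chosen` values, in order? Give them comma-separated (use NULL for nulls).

Uma, Tara, Mira, Kai, Wes, Jude, Carmen, Uma, Jude, Gus, Priya, Omar, Gus, Lena

item=A: assignee=Uma → Uma
item=C: assignee=Tara → Tara
item=E: assignee=Mira → Mira
item=F: assignee=Kai → Kai
item=J: assignee=NULL, reviewer=NULL, fallback_owner=Wes → Wes
item=K: assignee=NULL, reviewer=NULL, fallback_owner=Jude → Jude
item=L: assignee=NULL, reviewer=Carmen → Carmen
item=Q: assignee=Uma → Uma
item=R: assignee=NULL, reviewer=Jude → Jude
item=S: assignee=Gus → Gus
item=T: assignee=NULL, reviewer=NULL, fallback_owner=Priya → Priya
item=W: assignee=Omar → Omar
item=X: assignee=Gus → Gus
item=Z: assignee=Lena → Lena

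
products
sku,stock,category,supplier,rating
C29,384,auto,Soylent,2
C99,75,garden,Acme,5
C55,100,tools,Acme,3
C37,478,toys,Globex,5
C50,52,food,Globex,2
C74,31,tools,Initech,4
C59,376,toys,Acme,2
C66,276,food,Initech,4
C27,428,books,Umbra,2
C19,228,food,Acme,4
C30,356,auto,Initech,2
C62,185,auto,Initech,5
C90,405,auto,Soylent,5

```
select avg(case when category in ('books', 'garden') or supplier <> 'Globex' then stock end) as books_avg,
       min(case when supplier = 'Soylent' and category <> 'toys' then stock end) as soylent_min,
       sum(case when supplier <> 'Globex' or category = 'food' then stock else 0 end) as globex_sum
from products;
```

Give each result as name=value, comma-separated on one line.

books_avg=258.5454545455, soylent_min=384, globex_sum=2896

[books_avg: category in ('books', 'garden') or supplier <> 'Globex']
sku=C29: ✓ → 384
sku=C99: ✓ → 75
sku=C55: ✓ → 100
sku=C37: ✗
sku=C50: ✗
sku=C74: ✓ → 31
sku=C59: ✓ → 376
sku=C66: ✓ → 276
sku=C27: ✓ → 428
sku=C19: ✓ → 228
sku=C30: ✓ → 356
sku=C62: ✓ → 185
sku=C90: ✓ → 405
books_avg = (384 + 75 + 100 + 31 + 376 + 276 + 428 + 228 + 356 + 185 + 405) / 11 = 258.5454545455
—
[soylent_min: supplier = 'Soylent' and category <> 'toys']
sku=C29: ✓ → 384
sku=C99: ✗
sku=C55: ✗
sku=C37: ✗
sku=C50: ✗
sku=C74: ✗
sku=C59: ✗
sku=C66: ✗
sku=C27: ✗
sku=C19: ✗
sku=C30: ✗
sku=C62: ✗
sku=C90: ✓ → 405
soylent_min = MIN(384, 405) = 384
—
[globex_sum: supplier <> 'Globex' or category = 'food']
sku=C29: ✓ → 384
sku=C99: ✓ → 75
sku=C55: ✓ → 100
sku=C37: ✗
sku=C50: ✓ → 52
sku=C74: ✓ → 31
sku=C59: ✓ → 376
sku=C66: ✓ → 276
sku=C27: ✓ → 428
sku=C19: ✓ → 228
sku=C30: ✓ → 356
sku=C62: ✓ → 185
sku=C90: ✓ → 405
globex_sum = 384 + 75 + 100 + 52 + 31 + 376 + 276 + 428 + 228 + 356 + 185 + 405 = 2896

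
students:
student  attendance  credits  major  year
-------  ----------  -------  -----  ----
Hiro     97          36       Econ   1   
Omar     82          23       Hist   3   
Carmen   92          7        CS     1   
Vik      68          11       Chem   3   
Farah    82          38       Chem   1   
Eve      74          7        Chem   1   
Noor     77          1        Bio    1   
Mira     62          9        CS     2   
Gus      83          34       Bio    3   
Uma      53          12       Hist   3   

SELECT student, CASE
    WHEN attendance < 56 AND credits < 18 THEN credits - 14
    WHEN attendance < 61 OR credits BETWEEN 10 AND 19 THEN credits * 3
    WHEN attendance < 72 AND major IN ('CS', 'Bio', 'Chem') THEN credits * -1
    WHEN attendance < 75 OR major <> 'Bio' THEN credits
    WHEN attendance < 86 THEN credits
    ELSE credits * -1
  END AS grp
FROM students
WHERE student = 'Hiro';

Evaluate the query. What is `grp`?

36

student = Hiro: attendance=97, credits=36, major=Econ, year=1.
attendance < 56 AND credits < 18 → false
attendance < 61 OR credits BETWEEN 10 AND 19 → false
attendance < 72 AND major IN ('CS', 'Bio', 'Chem') → false
attendance < 75 OR major <> 'Bio' → true → 36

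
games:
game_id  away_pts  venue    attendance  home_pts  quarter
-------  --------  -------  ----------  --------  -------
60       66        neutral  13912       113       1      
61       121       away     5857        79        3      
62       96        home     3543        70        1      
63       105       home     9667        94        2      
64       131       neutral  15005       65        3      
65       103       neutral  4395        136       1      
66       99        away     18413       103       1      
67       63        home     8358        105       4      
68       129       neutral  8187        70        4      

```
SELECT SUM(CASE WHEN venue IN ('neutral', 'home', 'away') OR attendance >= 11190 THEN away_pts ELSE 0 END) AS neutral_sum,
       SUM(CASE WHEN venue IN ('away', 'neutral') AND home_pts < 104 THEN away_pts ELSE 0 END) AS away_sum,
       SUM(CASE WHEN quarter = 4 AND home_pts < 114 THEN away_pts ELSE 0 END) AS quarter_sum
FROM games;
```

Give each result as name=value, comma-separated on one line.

[neutral_sum: venue IN ('neutral', 'home', 'away') OR attendance >= 11190]
game_id=60: ✓ → 66
game_id=61: ✓ → 121
game_id=62: ✓ → 96
game_id=63: ✓ → 105
game_id=64: ✓ → 131
game_id=65: ✓ → 103
game_id=66: ✓ → 99
game_id=67: ✓ → 63
game_id=68: ✓ → 129
neutral_sum = 66 + 121 + 96 + 105 + 131 + 103 + 99 + 63 + 129 = 913
—
[away_sum: venue IN ('away', 'neutral') AND home_pts < 104]
game_id=60: ✗
game_id=61: ✓ → 121
game_id=62: ✗
game_id=63: ✗
game_id=64: ✓ → 131
game_id=65: ✗
game_id=66: ✓ → 99
game_id=67: ✗
game_id=68: ✓ → 129
away_sum = 121 + 131 + 99 + 129 = 480
—
[quarter_sum: quarter = 4 AND home_pts < 114]
game_id=60: ✗
game_id=61: ✗
game_id=62: ✗
game_id=63: ✗
game_id=64: ✗
game_id=65: ✗
game_id=66: ✗
game_id=67: ✓ → 63
game_id=68: ✓ → 129
quarter_sum = 63 + 129 = 192

neutral_sum=913, away_sum=480, quarter_sum=192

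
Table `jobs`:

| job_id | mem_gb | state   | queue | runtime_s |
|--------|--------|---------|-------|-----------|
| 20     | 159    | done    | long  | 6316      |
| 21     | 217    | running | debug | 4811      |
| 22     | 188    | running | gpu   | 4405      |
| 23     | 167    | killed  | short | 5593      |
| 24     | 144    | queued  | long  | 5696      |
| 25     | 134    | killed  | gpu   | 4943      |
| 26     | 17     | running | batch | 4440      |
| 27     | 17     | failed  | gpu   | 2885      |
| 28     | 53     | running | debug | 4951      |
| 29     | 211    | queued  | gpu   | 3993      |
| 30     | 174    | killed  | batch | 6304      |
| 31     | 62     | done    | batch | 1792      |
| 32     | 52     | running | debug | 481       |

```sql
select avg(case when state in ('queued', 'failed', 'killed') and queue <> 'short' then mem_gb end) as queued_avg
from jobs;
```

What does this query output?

job_id=20: ✗
job_id=21: ✗
job_id=22: ✗
job_id=23: ✗
job_id=24: ✓ → 144
job_id=25: ✓ → 134
job_id=26: ✗
job_id=27: ✓ → 17
job_id=28: ✗
job_id=29: ✓ → 211
job_id=30: ✓ → 174
job_id=31: ✗
job_id=32: ✗
queued_avg = (144 + 134 + 17 + 211 + 174) / 5 = 136

136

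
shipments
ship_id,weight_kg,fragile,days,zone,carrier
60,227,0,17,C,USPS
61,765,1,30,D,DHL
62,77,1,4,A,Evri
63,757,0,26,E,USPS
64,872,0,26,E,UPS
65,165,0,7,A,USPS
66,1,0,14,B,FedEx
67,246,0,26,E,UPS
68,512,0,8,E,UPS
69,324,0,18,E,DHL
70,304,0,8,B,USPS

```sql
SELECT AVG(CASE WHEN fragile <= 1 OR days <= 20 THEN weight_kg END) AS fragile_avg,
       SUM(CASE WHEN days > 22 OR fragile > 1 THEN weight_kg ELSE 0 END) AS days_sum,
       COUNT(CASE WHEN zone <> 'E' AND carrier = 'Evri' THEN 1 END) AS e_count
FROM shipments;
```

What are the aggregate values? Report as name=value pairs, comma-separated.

fragile_avg=386.3636363636, days_sum=2640, e_count=1

[fragile_avg: fragile <= 1 OR days <= 20]
ship_id=60: ✓ → 227
ship_id=61: ✓ → 765
ship_id=62: ✓ → 77
ship_id=63: ✓ → 757
ship_id=64: ✓ → 872
ship_id=65: ✓ → 165
ship_id=66: ✓ → 1
ship_id=67: ✓ → 246
ship_id=68: ✓ → 512
ship_id=69: ✓ → 324
ship_id=70: ✓ → 304
fragile_avg = (227 + 765 + 77 + 757 + 872 + 165 + 1 + 246 + 512 + 324 + 304) / 11 = 386.3636363636
—
[days_sum: days > 22 OR fragile > 1]
ship_id=60: ✗
ship_id=61: ✓ → 765
ship_id=62: ✗
ship_id=63: ✓ → 757
ship_id=64: ✓ → 872
ship_id=65: ✗
ship_id=66: ✗
ship_id=67: ✓ → 246
ship_id=68: ✗
ship_id=69: ✗
ship_id=70: ✗
days_sum = 765 + 757 + 872 + 246 = 2640
—
[e_count: zone <> 'E' AND carrier = 'Evri']
ship_id=60: ✗
ship_id=61: ✗
ship_id=62: ✓ → 1
ship_id=63: ✗
ship_id=64: ✗
ship_id=65: ✗
ship_id=66: ✗
ship_id=67: ✗
ship_id=68: ✗
ship_id=69: ✗
ship_id=70: ✗
e_count = COUNT(1) = 1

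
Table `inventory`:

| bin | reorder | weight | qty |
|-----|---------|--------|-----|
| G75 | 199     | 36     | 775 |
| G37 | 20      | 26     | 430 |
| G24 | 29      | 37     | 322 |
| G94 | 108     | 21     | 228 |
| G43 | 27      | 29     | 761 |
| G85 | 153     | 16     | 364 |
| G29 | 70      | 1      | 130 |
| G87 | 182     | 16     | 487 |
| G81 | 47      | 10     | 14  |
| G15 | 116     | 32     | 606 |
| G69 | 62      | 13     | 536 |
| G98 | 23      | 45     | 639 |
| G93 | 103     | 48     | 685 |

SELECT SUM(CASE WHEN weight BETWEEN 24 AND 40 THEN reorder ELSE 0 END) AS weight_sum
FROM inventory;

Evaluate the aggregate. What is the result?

391

bin=G75: ✓ → 199
bin=G37: ✓ → 20
bin=G24: ✓ → 29
bin=G94: ✗
bin=G43: ✓ → 27
bin=G85: ✗
bin=G29: ✗
bin=G87: ✗
bin=G81: ✗
bin=G15: ✓ → 116
bin=G69: ✗
bin=G98: ✗
bin=G93: ✗
weight_sum = 199 + 20 + 29 + 27 + 116 = 391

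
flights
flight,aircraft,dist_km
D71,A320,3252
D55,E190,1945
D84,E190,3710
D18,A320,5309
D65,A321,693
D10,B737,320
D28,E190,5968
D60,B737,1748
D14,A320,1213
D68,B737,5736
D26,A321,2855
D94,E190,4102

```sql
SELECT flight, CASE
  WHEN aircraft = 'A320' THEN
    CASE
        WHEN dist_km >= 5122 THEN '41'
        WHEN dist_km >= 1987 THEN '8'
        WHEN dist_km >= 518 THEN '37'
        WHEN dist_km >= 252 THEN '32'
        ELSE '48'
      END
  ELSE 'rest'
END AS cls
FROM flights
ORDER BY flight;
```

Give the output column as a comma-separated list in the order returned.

rest, 37, 41, rest, rest, rest, rest, rest, rest, 8, rest, rest

flight=D10: aircraft='B737' → outer ELSE → rest
flight=D14: aircraft='A320' → inner[dist_km >= 518] → 37
flight=D18: aircraft='A320' → inner[dist_km >= 5122] → 41
flight=D26: aircraft='A321' → outer ELSE → rest
flight=D28: aircraft='E190' → outer ELSE → rest
flight=D55: aircraft='E190' → outer ELSE → rest
flight=D60: aircraft='B737' → outer ELSE → rest
flight=D65: aircraft='A321' → outer ELSE → rest
flight=D68: aircraft='B737' → outer ELSE → rest
flight=D71: aircraft='A320' → inner[dist_km >= 1987] → 8
flight=D84: aircraft='E190' → outer ELSE → rest
flight=D94: aircraft='E190' → outer ELSE → rest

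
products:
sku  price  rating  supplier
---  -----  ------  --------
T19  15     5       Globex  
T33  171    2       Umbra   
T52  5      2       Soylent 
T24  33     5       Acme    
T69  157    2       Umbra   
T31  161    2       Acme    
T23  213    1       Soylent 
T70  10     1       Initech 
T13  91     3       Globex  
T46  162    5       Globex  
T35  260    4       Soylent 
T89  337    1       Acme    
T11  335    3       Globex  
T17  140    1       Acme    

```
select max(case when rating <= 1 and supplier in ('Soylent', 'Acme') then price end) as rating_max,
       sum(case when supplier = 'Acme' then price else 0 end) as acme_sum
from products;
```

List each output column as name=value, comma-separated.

rating_max=337, acme_sum=671

[rating_max: rating <= 1 and supplier in ('Soylent', 'Acme')]
sku=T19: ✗
sku=T33: ✗
sku=T52: ✗
sku=T24: ✗
sku=T69: ✗
sku=T31: ✗
sku=T23: ✓ → 213
sku=T70: ✗
sku=T13: ✗
sku=T46: ✗
sku=T35: ✗
sku=T89: ✓ → 337
sku=T11: ✗
sku=T17: ✓ → 140
rating_max = MAX(213, 337, 140) = 337
—
[acme_sum: supplier = 'Acme']
sku=T19: ✗
sku=T33: ✗
sku=T52: ✗
sku=T24: ✓ → 33
sku=T69: ✗
sku=T31: ✓ → 161
sku=T23: ✗
sku=T70: ✗
sku=T13: ✗
sku=T46: ✗
sku=T35: ✗
sku=T89: ✓ → 337
sku=T11: ✗
sku=T17: ✓ → 140
acme_sum = 33 + 161 + 337 + 140 = 671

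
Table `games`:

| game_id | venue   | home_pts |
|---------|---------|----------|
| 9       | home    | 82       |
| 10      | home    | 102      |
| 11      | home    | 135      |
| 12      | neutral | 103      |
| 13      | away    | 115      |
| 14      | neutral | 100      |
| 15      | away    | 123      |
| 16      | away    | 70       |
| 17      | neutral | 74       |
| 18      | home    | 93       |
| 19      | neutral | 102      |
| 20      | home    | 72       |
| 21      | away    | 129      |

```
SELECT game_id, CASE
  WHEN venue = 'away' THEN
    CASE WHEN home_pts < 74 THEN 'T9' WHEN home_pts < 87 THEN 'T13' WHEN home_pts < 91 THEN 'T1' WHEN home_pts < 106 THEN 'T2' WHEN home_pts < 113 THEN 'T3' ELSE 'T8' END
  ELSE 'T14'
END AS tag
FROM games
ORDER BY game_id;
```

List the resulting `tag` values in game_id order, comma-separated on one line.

game_id=9: venue='home' → outer ELSE → T14
game_id=10: venue='home' → outer ELSE → T14
game_id=11: venue='home' → outer ELSE → T14
game_id=12: venue='neutral' → outer ELSE → T14
game_id=13: venue='away' → inner[ELSE] → T8
game_id=14: venue='neutral' → outer ELSE → T14
game_id=15: venue='away' → inner[ELSE] → T8
game_id=16: venue='away' → inner[home_pts < 74] → T9
game_id=17: venue='neutral' → outer ELSE → T14
game_id=18: venue='home' → outer ELSE → T14
game_id=19: venue='neutral' → outer ELSE → T14
game_id=20: venue='home' → outer ELSE → T14
game_id=21: venue='away' → inner[ELSE] → T8

T14, T14, T14, T14, T8, T14, T8, T9, T14, T14, T14, T14, T8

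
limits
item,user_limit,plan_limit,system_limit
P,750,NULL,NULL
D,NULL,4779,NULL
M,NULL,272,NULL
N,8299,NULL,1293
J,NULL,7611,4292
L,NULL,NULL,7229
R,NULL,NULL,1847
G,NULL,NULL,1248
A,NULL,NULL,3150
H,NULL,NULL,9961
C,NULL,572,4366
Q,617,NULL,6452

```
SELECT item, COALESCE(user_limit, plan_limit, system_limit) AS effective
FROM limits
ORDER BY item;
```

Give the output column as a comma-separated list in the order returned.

3150, 572, 4779, 1248, 9961, 7611, 7229, 272, 8299, 750, 617, 1847

item=A: user_limit=NULL, plan_limit=NULL, system_limit=3150 → 3150
item=C: user_limit=NULL, plan_limit=572 → 572
item=D: user_limit=NULL, plan_limit=4779 → 4779
item=G: user_limit=NULL, plan_limit=NULL, system_limit=1248 → 1248
item=H: user_limit=NULL, plan_limit=NULL, system_limit=9961 → 9961
item=J: user_limit=NULL, plan_limit=7611 → 7611
item=L: user_limit=NULL, plan_limit=NULL, system_limit=7229 → 7229
item=M: user_limit=NULL, plan_limit=272 → 272
item=N: user_limit=8299 → 8299
item=P: user_limit=750 → 750
item=Q: user_limit=617 → 617
item=R: user_limit=NULL, plan_limit=NULL, system_limit=1847 → 1847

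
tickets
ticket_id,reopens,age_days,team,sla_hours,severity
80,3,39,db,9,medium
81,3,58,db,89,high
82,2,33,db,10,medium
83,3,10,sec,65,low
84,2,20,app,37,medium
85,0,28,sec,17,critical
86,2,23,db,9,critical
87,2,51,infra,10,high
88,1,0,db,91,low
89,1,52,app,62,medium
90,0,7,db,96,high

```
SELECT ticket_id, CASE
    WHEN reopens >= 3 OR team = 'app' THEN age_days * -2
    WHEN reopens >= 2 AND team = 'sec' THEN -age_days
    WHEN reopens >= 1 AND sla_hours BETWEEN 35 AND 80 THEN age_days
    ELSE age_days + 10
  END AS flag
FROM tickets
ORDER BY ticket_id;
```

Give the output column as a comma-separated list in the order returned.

ticket_id=80: reopens >= 3 OR team = 'app' → -78
ticket_id=81: reopens >= 3 OR team = 'app' → -116
ticket_id=82: ELSE → 43
ticket_id=83: reopens >= 3 OR team = 'app' → -20
ticket_id=84: reopens >= 3 OR team = 'app' → -40
ticket_id=85: ELSE → 38
ticket_id=86: ELSE → 33
ticket_id=87: ELSE → 61
ticket_id=88: ELSE → 10
ticket_id=89: reopens >= 3 OR team = 'app' → -104
ticket_id=90: ELSE → 17

-78, -116, 43, -20, -40, 38, 33, 61, 10, -104, 17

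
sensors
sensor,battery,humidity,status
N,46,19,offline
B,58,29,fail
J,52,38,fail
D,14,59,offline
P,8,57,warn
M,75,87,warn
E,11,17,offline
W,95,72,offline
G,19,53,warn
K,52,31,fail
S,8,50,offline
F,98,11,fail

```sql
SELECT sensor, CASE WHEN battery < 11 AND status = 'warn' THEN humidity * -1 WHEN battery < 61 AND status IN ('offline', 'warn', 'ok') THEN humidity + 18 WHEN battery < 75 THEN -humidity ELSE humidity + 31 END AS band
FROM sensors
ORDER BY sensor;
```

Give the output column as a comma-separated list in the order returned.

-29, 77, 35, 42, 71, -38, -31, 118, 37, -57, 68, 103

sensor=B: battery < 75 → -29
sensor=D: battery < 61 AND status IN ('offline', 'warn', 'ok') → 77
sensor=E: battery < 61 AND status IN ('offline', 'warn', 'ok') → 35
sensor=F: ELSE → 42
sensor=G: battery < 61 AND status IN ('offline', 'warn', 'ok') → 71
sensor=J: battery < 75 → -38
sensor=K: battery < 75 → -31
sensor=M: ELSE → 118
sensor=N: battery < 61 AND status IN ('offline', 'warn', 'ok') → 37
sensor=P: battery < 11 AND status = 'warn' → -57
sensor=S: battery < 61 AND status IN ('offline', 'warn', 'ok') → 68
sensor=W: ELSE → 103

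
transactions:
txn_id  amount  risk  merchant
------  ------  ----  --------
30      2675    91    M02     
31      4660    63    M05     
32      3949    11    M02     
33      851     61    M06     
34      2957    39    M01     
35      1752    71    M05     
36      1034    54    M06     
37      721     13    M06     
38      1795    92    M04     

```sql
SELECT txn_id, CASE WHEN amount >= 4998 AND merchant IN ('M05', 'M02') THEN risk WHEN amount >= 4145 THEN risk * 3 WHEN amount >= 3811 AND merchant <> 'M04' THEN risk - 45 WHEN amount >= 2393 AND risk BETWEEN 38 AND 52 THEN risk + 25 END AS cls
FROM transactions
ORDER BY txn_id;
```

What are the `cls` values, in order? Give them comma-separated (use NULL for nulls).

NULL, 189, -34, NULL, 64, NULL, NULL, NULL, NULL

txn_id=30: (no match → NULL) → NULL
txn_id=31: amount >= 4145 → 189
txn_id=32: amount >= 3811 AND merchant <> 'M04' → -34
txn_id=33: (no match → NULL) → NULL
txn_id=34: amount >= 2393 AND risk BETWEEN 38 AND 52 → 64
txn_id=35: (no match → NULL) → NULL
txn_id=36: (no match → NULL) → NULL
txn_id=37: (no match → NULL) → NULL
txn_id=38: (no match → NULL) → NULL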